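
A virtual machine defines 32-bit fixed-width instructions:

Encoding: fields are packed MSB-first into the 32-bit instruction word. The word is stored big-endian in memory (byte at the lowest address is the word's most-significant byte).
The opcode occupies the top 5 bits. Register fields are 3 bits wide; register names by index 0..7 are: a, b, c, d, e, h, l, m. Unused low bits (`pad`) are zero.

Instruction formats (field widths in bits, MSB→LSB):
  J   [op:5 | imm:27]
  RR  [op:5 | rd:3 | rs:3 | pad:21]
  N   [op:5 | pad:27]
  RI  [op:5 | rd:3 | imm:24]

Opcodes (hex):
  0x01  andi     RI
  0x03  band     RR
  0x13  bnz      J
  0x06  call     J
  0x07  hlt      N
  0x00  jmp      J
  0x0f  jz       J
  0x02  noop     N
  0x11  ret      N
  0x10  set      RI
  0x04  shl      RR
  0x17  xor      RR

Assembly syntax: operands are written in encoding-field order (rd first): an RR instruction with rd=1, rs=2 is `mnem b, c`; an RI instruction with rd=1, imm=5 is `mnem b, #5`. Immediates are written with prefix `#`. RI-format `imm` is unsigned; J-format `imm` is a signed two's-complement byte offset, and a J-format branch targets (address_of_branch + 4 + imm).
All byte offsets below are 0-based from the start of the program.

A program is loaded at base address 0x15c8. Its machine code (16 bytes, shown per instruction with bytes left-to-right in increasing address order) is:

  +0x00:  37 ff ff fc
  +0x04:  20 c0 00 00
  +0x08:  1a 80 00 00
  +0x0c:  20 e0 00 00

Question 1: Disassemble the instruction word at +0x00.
call #-4

@+00  big-endian(37 ff ff fc) = 0x37fffffc
  top 5b → 0x6 → call [J]
  imm@[26:0]=0x7fffffc (s27→-4) ⇒ #-4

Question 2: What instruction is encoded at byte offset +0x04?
shl a, l

+0x04: 20 c0 00 00 ⇒ word 0x20c00000 (big)
  opcode bits[31:27]=0x4: shl/RR
  [26:24] rd=0 = a
  [23:21] rs=6 = l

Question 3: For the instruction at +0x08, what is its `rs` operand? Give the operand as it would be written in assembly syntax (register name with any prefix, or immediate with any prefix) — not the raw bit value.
+0x08: 1a 80 00 00 ⇒ word 0x1a800000 (big)
  op=0x1a800000>>27=0x3 ⇒ band (RR)
  rd@[26:24]=0x2 ⇒ c
  rs@[23:21]=0x4 ⇒ e

e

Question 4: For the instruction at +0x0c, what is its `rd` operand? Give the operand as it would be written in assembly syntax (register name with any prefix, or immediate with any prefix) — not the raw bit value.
a

[0c] 20 e0 00 00 → 0x20e00000
  top 5b → 0x4 → shl [RR]
  [26:24] rd=0 = a
  [23:21] rs=7 = m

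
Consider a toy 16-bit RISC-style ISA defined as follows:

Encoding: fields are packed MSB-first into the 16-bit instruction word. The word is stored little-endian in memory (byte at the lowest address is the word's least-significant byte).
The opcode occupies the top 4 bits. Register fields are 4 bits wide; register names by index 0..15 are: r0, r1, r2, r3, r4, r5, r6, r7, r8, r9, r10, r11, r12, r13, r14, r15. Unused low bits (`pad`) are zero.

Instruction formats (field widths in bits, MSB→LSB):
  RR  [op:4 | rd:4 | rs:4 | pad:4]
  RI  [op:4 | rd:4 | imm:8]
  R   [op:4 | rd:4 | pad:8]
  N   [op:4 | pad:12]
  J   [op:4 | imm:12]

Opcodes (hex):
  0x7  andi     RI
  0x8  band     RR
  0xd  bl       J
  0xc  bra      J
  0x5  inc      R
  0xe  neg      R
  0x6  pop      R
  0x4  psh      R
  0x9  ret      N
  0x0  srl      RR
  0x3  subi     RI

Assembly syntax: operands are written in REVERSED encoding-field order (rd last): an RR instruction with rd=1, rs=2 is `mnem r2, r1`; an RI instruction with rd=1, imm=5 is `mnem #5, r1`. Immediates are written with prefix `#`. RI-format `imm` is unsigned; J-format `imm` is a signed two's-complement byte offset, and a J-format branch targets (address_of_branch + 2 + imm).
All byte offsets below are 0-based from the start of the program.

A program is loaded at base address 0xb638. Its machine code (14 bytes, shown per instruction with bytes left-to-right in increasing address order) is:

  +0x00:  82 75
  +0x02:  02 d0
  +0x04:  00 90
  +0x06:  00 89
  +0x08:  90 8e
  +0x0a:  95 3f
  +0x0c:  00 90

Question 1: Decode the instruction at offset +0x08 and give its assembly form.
band r9, r14

+0x08: 90 8e ⇒ word 0x8e90 (little)
  top 4b → 0x8 → band [RR]
  rd@[11:8]=0xe ⇒ r14
  rs@[7:4]=0x9 ⇒ r9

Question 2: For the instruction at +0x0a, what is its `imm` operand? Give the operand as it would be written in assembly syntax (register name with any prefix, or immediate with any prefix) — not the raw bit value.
#149

[0a] 95 3f → 0x3f95
  top 4b → 0x3 → subi [RI]
  [11:8] rd=15 = r15
  [7:0] imm=149 = #149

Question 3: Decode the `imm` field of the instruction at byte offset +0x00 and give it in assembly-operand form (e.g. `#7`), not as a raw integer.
#130

+0x00: 82 75 ⇒ word 0x7582 (little)
  op=0x7582>>12=0x7 ⇒ andi (RI)
  [11:8] rd=5 = r5
  [7:0] imm=130 = #130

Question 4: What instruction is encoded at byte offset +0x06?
band r0, r9

@+06  little-endian(00 89) = 0x8900
  top 4b → 0x8 → band [RR]
  rd: (w>>8)&0xf=0x9 → r9
  rs: (w>>4)&0xf=0x0 → r0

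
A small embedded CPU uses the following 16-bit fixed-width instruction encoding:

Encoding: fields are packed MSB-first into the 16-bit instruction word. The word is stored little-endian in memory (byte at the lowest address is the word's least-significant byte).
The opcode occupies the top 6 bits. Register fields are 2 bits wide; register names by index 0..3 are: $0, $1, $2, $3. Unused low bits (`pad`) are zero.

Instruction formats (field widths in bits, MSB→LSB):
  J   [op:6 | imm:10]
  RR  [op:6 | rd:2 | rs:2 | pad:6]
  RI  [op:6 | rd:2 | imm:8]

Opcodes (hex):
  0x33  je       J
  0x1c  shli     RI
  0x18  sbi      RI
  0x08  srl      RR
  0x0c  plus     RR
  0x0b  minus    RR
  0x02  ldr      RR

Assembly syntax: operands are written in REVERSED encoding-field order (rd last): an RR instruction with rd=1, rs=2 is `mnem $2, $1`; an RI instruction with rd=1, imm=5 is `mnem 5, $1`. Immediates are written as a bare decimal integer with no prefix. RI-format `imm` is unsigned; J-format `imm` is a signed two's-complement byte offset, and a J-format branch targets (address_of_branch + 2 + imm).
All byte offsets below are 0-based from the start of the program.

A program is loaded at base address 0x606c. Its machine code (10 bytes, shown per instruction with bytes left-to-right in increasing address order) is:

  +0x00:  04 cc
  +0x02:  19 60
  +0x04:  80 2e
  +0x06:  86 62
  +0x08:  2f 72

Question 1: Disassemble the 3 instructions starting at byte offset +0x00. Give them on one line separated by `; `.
je 4; sbi 25, $0; minus $2, $2

+0x00: 04 cc ⇒ word 0xcc04 (little)
  opcode bits[15:10]=0x33: je/J
  imm: (w>>0)&0x3ff=0x4 → 4
+0x02: 19 60 ⇒ word 0x6019 (little)
  opcode bits[15:10]=0x18: sbi/RI
  rd: (w>>8)&0x3=0x0 → $0
  imm: (w>>0)&0xff=0x19 → 25
+0x04: 80 2e ⇒ word 0x2e80 (little)
  opcode bits[15:10]=0xb: minus/RR
  rd: (w>>8)&0x3=0x2 → $2
  rs: (w>>6)&0x3=0x2 → $2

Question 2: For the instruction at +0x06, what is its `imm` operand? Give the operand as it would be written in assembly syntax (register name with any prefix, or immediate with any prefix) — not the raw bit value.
134

@+06  little-endian(86 62) = 0x6286
  opcode bits[15:10]=0x18: sbi/RI
  rd: (w>>8)&0x3=0x2 → $2
  imm: (w>>0)&0xff=0x86 → 134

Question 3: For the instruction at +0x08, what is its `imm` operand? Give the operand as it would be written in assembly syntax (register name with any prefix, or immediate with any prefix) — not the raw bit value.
[08] 2f 72 → 0x722f
  top 6b → 0x1c → shli [RI]
  rd@[9:8]=0x2 ⇒ $2
  imm@[7:0]=0x2f ⇒ 47

47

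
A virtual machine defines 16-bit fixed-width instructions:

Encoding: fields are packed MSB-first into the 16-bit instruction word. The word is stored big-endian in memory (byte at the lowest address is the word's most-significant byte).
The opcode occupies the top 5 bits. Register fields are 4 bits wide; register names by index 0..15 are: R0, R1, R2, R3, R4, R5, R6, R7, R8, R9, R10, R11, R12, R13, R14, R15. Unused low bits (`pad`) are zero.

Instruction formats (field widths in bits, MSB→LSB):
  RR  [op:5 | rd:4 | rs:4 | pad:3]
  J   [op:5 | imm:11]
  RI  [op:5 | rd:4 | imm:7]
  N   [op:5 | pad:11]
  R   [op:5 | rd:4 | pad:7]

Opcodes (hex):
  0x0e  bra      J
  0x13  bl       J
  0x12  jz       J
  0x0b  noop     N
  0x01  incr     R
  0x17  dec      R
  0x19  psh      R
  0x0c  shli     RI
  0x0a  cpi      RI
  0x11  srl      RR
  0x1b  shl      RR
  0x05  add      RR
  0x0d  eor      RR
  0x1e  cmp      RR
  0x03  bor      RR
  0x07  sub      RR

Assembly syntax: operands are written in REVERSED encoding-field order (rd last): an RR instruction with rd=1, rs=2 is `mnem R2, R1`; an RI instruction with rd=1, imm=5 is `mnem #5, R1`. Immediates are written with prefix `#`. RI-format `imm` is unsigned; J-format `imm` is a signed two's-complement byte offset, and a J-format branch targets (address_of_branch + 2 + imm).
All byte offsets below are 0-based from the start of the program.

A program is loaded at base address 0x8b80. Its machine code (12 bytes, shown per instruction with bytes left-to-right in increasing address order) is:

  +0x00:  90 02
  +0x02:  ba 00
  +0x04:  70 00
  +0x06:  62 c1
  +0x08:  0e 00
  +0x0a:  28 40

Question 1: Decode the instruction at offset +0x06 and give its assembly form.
shli #65, R5

@+06  big-endian(62 c1) = 0x62c1
  op=0x62c1>>11=0xc ⇒ shli (RI)
  rd: (w>>7)&0xf=0x5 → R5
  imm: (w>>0)&0x7f=0x41 → #65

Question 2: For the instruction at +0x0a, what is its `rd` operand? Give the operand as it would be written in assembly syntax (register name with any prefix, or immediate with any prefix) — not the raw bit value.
R0

+0x0a: 28 40 ⇒ word 0x2840 (big)
  top 5b → 0x5 → add [RR]
  rd@[10:7]=0x0 ⇒ R0
  rs@[6:3]=0x8 ⇒ R8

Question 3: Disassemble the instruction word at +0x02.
[02] ba 00 → 0xba00
  top 5b → 0x17 → dec [R]
  rd@[10:7]=0x4 ⇒ R4

dec R4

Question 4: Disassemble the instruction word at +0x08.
+0x08: 0e 00 ⇒ word 0x0e00 (big)
  top 5b → 0x1 → incr [R]
  rd@[10:7]=0xc ⇒ R12

incr R12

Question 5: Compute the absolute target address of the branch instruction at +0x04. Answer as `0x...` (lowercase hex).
+0x04: 70 00 ⇒ word 0x7000 (big)
  opcode bits[15:11]=0xe: bra/J
  imm: (w>>0)&0x7ff=0x0 → #0
  target = base 0x8b80 + off 0x04 + 2 + imm 0 = 0x8b86

0x8b86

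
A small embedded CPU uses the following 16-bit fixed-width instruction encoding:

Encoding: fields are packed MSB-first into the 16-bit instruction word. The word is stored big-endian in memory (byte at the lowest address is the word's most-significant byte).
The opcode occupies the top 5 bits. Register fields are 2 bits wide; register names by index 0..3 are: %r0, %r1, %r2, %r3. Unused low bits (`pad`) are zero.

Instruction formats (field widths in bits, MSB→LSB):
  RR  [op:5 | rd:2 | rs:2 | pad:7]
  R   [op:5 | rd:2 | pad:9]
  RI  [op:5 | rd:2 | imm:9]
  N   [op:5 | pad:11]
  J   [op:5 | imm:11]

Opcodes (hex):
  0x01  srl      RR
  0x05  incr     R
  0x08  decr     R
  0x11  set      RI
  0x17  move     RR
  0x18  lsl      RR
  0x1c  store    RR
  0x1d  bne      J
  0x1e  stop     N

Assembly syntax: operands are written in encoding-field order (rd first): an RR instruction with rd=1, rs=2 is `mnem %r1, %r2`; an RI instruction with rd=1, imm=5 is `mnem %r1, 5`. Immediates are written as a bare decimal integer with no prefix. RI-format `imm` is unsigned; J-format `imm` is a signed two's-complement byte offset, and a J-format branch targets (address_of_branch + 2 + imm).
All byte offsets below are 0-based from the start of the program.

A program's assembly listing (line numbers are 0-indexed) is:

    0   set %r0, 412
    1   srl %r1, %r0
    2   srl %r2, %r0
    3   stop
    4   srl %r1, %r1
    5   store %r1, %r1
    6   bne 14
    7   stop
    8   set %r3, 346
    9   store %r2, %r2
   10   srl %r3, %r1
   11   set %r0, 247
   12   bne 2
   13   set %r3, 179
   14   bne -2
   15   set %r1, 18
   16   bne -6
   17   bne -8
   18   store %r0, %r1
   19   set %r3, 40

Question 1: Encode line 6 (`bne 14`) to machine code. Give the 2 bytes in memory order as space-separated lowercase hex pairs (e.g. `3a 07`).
e8 0e

6. bne fields op=0x1d:5|imm=14:11 → word e80eh → e8 0e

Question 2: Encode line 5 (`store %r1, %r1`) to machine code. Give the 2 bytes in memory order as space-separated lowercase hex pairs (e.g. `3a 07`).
5. store fields op=0x1c:5|rd=1:2|rs=1:2|pad=0:7 → word e280h → e2 80

e2 80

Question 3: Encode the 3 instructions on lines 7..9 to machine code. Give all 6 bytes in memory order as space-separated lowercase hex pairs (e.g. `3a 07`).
7. stop fields op=0x1e:5|pad=0:11 → word f000h → f0 00
8. set fields op=0x11:5|rd=3:2|imm=346:9 → word 8f5ah → 8f 5a
9. store fields op=0x1c:5|rd=2:2|rs=2:2|pad=0:7 → word e500h → e5 00

f0 00 8f 5a e5 00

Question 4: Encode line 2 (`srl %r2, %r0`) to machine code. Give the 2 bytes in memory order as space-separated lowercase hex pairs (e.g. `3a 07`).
line 2 (srl): pack op=0x1:5|rd=2:2|rs=0:2|pad=0:7 = 0x0c00; big→ 0c 00

0c 00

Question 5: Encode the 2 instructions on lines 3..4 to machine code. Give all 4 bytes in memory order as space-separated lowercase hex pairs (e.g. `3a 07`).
f0 00 0a 80

line 3 (stop): pack op=0x1e:5|pad=0:11 = 0xf000; big→ f0 00
line 4 (srl): pack op=0x1:5|rd=1:2|rs=1:2|pad=0:7 = 0x0a80; big→ 0a 80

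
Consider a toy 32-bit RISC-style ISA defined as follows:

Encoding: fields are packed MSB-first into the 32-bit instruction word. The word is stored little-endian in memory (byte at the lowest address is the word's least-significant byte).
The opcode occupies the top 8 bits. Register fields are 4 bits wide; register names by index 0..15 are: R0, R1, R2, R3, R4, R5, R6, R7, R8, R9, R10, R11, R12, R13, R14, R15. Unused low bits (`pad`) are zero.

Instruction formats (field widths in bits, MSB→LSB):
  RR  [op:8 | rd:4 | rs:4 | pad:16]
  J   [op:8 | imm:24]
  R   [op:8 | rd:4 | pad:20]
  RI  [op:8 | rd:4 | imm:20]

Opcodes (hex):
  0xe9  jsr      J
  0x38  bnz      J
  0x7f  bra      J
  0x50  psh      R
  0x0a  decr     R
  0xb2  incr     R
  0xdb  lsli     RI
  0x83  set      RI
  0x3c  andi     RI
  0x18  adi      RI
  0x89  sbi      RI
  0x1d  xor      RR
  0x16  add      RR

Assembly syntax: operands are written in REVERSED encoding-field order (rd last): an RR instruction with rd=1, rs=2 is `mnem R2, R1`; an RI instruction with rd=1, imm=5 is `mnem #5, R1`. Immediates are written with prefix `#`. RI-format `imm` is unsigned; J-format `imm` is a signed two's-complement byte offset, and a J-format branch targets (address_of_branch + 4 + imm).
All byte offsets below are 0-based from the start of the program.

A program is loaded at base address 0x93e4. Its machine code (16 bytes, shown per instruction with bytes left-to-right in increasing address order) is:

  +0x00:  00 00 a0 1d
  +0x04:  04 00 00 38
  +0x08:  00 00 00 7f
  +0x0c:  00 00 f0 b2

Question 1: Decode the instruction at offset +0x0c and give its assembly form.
[0c] 00 00 f0 b2 → 0xb2f00000
  opcode bits[31:24]=0xb2: incr/R
  [23:20] rd=15 = R15

incr R15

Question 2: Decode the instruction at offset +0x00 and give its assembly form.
[00] 00 00 a0 1d → 0x1da00000
  top 8b → 0x1d → xor [RR]
  [23:20] rd=10 = R10
  [19:16] rs=0 = R0

xor R0, R10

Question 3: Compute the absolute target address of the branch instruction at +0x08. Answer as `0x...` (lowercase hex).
off 0x08: read 00 00 00 7f as little → 0x7f000000
  top 8b → 0x7f → bra [J]
  imm: (w>>0)&0xffffff=0x0 → #0
  target = base 0x93e4 + off 0x08 + 4 + imm 0 = 0x93f0

0x93f0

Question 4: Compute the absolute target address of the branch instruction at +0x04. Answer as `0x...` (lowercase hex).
+0x04: 04 00 00 38 ⇒ word 0x38000004 (little)
  opcode bits[31:24]=0x38: bnz/J
  imm: (w>>0)&0xffffff=0x4 → #4
  target = base 0x93e4 + off 0x04 + 4 + imm 4 = 0x93f0

0x93f0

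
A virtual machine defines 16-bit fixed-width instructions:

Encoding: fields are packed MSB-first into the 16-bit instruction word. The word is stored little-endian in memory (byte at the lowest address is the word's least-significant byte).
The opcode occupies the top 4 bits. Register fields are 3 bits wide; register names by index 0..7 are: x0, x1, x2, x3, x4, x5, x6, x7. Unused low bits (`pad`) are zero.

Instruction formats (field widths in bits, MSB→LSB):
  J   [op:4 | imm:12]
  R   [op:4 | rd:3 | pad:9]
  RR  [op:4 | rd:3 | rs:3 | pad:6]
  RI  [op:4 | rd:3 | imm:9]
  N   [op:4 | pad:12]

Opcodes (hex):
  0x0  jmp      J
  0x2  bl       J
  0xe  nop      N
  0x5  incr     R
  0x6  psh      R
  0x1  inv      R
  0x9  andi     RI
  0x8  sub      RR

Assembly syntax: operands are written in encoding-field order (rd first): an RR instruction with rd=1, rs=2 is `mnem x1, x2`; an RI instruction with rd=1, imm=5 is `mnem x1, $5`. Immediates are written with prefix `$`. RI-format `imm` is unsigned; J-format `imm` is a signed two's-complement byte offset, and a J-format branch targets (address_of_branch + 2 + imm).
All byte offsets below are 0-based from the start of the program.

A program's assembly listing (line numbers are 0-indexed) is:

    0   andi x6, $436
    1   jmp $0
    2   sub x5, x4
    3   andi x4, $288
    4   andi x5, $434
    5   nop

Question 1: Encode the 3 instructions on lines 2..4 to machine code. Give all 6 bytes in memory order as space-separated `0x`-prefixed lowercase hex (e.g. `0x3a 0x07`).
line 2 (sub): pack op=0x8:4|rd=5:3|rs=4:3|pad=0:6 = 0x8b00; little→ 00 8b
line 3 (andi): pack op=0x9:4|rd=4:3|imm=288:9 = 0x9920; little→ 20 99
line 4 (andi): pack op=0x9:4|rd=5:3|imm=434:9 = 0x9bb2; little→ b2 9b

0x00 0x8b 0x20 0x99 0xb2 0x9b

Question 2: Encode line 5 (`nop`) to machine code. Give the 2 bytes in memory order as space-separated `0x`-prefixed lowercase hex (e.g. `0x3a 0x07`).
0x00 0xe0

5. nop fields op=0xe:4|pad=0:12 → word e000h → 00 e0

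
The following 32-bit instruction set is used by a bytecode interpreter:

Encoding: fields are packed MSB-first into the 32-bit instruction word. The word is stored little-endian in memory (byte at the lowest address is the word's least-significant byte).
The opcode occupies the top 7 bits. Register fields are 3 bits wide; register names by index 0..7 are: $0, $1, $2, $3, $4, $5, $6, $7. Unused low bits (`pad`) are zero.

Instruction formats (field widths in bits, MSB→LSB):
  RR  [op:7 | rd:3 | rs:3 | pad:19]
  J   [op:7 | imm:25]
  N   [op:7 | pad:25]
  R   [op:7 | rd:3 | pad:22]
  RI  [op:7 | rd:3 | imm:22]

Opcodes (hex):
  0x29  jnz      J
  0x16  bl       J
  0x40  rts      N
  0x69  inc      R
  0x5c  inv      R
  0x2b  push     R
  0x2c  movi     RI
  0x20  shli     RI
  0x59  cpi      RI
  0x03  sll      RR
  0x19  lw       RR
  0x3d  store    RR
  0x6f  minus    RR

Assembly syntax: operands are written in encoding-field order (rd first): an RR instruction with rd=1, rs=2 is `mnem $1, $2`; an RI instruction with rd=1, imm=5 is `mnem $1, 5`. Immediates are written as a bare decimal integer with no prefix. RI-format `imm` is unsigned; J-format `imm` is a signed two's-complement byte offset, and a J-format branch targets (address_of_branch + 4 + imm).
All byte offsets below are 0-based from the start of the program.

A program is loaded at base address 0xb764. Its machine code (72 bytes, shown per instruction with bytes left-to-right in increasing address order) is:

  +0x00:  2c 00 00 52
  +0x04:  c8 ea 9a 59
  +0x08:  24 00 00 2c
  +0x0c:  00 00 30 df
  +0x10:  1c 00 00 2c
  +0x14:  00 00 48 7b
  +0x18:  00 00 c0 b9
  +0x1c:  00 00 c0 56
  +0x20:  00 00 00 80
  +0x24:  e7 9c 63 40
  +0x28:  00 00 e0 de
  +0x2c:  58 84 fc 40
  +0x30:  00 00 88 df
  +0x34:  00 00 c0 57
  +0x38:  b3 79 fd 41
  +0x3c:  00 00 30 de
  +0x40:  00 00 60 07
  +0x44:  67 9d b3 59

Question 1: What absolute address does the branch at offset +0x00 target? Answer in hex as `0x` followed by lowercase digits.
[00] 2c 00 00 52 → 0x5200002c
  opcode bits[31:25]=0x29: jnz/J
  imm: (w>>0)&0x1ffffff=0x2c → 44
  target = base 0xb764 + off 0x00 + 4 + imm 44 = 0xb794

0xb794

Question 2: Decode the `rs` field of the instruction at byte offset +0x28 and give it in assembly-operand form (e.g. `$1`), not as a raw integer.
$4

+0x28: 00 00 e0 de ⇒ word 0xdee00000 (little)
  opcode bits[31:25]=0x6f: minus/RR
  [24:22] rd=3 = $3
  [21:19] rs=4 = $4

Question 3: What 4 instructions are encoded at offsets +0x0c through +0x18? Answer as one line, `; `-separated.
+0x0c: 00 00 30 df ⇒ word 0xdf300000 (little)
  opcode bits[31:25]=0x6f: minus/RR
  rd: (w>>22)&0x7=0x4 → $4
  rs: (w>>19)&0x7=0x6 → $6
+0x10: 1c 00 00 2c ⇒ word 0x2c00001c (little)
  opcode bits[31:25]=0x16: bl/J
  imm: (w>>0)&0x1ffffff=0x1c → 28
+0x14: 00 00 48 7b ⇒ word 0x7b480000 (little)
  opcode bits[31:25]=0x3d: store/RR
  rd: (w>>22)&0x7=0x5 → $5
  rs: (w>>19)&0x7=0x1 → $1
+0x18: 00 00 c0 b9 ⇒ word 0xb9c00000 (little)
  opcode bits[31:25]=0x5c: inv/R
  rd: (w>>22)&0x7=0x7 → $7

minus $4, $6; bl 28; store $5, $1; inv $7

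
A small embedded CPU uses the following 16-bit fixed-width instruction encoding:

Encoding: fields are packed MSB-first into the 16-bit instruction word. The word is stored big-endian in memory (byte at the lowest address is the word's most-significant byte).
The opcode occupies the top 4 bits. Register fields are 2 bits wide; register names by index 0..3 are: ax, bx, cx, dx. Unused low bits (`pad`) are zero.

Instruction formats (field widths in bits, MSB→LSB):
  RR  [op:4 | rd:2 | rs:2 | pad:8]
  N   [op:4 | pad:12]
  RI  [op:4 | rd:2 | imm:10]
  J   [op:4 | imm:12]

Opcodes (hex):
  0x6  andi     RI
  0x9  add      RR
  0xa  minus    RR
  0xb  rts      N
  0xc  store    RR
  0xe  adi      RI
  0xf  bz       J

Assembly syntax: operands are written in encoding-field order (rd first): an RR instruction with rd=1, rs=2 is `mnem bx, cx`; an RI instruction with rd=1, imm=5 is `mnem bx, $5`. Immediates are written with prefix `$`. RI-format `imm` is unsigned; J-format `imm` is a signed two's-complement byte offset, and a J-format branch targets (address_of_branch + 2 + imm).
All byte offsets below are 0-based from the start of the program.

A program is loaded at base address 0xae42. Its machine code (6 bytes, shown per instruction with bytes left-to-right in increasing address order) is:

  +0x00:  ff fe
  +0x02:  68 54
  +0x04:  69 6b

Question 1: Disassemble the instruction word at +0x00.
bz $-2

@+00  big-endian(ff fe) = 0xfffe
  opcode bits[15:12]=0xf: bz/J
  [11:0] imm=4094 (s12→-2) = $-2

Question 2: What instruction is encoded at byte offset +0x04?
andi cx, $363

[04] 69 6b → 0x696b
  op=0x696b>>12=0x6 ⇒ andi (RI)
  [11:10] rd=2 = cx
  [9:0] imm=363 = $363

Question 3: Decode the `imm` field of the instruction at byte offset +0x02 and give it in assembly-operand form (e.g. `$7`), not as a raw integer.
$84

off 0x02: read 68 54 as big → 0x6854
  opcode bits[15:12]=0x6: andi/RI
  rd@[11:10]=0x2 ⇒ cx
  imm@[9:0]=0x54 ⇒ $84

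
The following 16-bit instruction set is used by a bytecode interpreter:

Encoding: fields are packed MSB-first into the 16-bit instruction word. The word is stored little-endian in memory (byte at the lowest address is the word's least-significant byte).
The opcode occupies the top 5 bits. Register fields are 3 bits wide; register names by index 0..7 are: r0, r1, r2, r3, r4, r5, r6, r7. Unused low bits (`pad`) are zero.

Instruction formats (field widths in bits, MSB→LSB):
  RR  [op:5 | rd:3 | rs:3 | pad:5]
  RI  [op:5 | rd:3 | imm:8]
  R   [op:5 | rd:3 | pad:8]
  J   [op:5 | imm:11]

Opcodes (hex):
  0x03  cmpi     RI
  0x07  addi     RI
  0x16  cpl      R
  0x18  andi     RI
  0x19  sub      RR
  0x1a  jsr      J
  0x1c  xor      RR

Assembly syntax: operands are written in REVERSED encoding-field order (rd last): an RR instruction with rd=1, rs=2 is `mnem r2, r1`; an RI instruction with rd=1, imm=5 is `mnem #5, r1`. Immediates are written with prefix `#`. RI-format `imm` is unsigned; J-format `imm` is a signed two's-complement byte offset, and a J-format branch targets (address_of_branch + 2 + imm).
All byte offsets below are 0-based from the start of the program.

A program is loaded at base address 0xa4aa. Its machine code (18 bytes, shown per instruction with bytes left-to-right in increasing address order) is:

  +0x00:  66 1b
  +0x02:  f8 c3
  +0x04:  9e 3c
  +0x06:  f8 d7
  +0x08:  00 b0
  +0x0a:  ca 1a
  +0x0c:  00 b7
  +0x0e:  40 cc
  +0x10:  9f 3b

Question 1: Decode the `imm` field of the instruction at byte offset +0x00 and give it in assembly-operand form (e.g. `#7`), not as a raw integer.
#102

+0x00: 66 1b ⇒ word 0x1b66 (little)
  top 5b → 0x3 → cmpi [RI]
  rd@[10:8]=0x3 ⇒ r3
  imm@[7:0]=0x66 ⇒ #102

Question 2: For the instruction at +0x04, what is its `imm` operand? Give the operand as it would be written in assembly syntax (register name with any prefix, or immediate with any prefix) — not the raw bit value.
#158

off 0x04: read 9e 3c as little → 0x3c9e
  opcode bits[15:11]=0x7: addi/RI
  rd@[10:8]=0x4 ⇒ r4
  imm@[7:0]=0x9e ⇒ #158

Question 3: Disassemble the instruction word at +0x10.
+0x10: 9f 3b ⇒ word 0x3b9f (little)
  top 5b → 0x7 → addi [RI]
  [10:8] rd=3 = r3
  [7:0] imm=159 = #159

addi #159, r3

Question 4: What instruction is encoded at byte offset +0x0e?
sub r2, r4

off 0x0e: read 40 cc as little → 0xcc40
  opcode bits[15:11]=0x19: sub/RR
  rd@[10:8]=0x4 ⇒ r4
  rs@[7:5]=0x2 ⇒ r2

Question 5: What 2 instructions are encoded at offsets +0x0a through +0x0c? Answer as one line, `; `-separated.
cmpi #202, r2; cpl r7

+0x0a: ca 1a ⇒ word 0x1aca (little)
  op=0x1aca>>11=0x3 ⇒ cmpi (RI)
  rd@[10:8]=0x2 ⇒ r2
  imm@[7:0]=0xca ⇒ #202
+0x0c: 00 b7 ⇒ word 0xb700 (little)
  op=0xb700>>11=0x16 ⇒ cpl (R)
  rd@[10:8]=0x7 ⇒ r7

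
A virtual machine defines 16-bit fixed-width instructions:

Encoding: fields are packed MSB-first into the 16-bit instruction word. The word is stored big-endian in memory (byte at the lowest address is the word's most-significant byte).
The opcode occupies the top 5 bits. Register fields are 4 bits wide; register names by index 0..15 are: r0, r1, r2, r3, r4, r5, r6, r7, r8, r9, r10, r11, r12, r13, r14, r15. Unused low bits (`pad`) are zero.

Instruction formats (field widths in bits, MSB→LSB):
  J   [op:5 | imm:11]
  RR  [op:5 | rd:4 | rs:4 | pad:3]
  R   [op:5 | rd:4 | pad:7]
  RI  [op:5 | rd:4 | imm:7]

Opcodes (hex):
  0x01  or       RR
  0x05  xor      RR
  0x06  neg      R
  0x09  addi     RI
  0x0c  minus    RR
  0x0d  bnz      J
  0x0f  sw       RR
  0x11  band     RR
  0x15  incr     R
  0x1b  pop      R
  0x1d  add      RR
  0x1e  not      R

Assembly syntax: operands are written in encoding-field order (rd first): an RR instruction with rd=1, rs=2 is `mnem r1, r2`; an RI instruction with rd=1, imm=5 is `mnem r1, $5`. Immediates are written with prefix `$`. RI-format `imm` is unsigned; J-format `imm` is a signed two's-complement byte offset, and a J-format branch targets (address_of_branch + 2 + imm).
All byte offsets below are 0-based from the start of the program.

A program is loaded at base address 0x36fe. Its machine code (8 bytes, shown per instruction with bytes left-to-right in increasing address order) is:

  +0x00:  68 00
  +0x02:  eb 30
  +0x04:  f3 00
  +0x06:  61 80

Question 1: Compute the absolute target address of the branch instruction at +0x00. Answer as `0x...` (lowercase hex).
0x3700

off 0x00: read 68 00 as big → 0x6800
  top 5b → 0xd → bnz [J]
  imm@[10:0]=0x0 ⇒ $0
  target = base 0x36fe + off 0x00 + 2 + imm 0 = 0x3700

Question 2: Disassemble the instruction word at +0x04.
@+04  big-endian(f3 00) = 0xf300
  op=0xf300>>11=0x1e ⇒ not (R)
  rd: (w>>7)&0xf=0x6 → r6

not r6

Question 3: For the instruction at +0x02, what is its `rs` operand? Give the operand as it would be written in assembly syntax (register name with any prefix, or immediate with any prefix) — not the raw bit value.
off 0x02: read eb 30 as big → 0xeb30
  top 5b → 0x1d → add [RR]
  rd: (w>>7)&0xf=0x6 → r6
  rs: (w>>3)&0xf=0x6 → r6

r6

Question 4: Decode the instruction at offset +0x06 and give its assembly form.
+0x06: 61 80 ⇒ word 0x6180 (big)
  op=0x6180>>11=0xc ⇒ minus (RR)
  [10:7] rd=3 = r3
  [6:3] rs=0 = r0

minus r3, r0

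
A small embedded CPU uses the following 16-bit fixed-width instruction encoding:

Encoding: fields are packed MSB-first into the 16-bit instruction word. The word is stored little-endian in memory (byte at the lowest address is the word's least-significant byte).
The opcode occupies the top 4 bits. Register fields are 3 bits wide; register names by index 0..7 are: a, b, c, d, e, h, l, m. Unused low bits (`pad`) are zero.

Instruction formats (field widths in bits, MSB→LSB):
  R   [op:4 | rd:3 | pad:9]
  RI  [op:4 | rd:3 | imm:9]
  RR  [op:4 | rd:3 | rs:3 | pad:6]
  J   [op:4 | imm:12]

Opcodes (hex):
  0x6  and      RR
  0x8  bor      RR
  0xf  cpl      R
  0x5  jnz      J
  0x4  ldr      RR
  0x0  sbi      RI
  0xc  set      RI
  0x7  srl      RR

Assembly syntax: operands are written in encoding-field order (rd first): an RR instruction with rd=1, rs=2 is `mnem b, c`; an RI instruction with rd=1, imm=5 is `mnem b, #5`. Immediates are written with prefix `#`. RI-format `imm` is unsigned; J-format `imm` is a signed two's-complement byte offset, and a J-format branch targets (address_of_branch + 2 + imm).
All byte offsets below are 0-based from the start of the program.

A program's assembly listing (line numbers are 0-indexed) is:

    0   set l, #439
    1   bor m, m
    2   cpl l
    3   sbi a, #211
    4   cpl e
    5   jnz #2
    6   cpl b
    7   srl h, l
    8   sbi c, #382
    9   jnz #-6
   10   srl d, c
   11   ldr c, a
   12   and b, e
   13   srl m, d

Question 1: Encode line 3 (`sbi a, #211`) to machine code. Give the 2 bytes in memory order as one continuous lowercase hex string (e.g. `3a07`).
line 3 (sbi): pack op=0x0:4|rd=0:3|imm=211:9 = 0x00d3; little→ d3 00

d300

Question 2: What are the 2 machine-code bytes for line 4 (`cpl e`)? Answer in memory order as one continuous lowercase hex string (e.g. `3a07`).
L4: cpl op=0xf:4|rd=4:3|pad=0:9 ⇒ 0xf800 ⇒ little 00 f8

00f8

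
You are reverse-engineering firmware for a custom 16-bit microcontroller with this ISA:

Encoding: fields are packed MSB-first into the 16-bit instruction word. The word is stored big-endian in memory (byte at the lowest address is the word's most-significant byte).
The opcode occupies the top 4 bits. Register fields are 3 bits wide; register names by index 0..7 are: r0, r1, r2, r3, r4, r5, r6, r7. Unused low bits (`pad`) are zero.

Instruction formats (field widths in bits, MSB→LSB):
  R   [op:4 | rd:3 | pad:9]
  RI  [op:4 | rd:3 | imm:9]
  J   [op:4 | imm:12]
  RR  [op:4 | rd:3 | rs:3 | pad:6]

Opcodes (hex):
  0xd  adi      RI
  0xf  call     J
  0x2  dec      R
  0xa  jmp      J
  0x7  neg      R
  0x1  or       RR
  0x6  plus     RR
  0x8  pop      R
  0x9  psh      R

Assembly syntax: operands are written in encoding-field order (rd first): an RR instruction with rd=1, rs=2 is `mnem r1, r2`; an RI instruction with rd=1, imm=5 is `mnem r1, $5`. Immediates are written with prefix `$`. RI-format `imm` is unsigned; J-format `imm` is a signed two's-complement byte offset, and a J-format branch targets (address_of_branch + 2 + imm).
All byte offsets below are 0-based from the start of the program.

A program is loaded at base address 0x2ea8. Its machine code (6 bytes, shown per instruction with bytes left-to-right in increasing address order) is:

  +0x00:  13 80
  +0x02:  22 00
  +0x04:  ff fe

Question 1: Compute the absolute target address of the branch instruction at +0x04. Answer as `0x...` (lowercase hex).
[04] ff fe → 0xfffe
  op=0xfffe>>12=0xf ⇒ call (J)
  [11:0] imm=4094 (s12→-2) = $-2
  target = base 0x2ea8 + off 0x04 + 2 + imm -2 = 0x2eac

0x2eac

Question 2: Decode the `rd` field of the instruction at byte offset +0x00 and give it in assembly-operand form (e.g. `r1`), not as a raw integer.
r1

@+00  big-endian(13 80) = 0x1380
  top 4b → 0x1 → or [RR]
  rd: (w>>9)&0x7=0x1 → r1
  rs: (w>>6)&0x7=0x6 → r6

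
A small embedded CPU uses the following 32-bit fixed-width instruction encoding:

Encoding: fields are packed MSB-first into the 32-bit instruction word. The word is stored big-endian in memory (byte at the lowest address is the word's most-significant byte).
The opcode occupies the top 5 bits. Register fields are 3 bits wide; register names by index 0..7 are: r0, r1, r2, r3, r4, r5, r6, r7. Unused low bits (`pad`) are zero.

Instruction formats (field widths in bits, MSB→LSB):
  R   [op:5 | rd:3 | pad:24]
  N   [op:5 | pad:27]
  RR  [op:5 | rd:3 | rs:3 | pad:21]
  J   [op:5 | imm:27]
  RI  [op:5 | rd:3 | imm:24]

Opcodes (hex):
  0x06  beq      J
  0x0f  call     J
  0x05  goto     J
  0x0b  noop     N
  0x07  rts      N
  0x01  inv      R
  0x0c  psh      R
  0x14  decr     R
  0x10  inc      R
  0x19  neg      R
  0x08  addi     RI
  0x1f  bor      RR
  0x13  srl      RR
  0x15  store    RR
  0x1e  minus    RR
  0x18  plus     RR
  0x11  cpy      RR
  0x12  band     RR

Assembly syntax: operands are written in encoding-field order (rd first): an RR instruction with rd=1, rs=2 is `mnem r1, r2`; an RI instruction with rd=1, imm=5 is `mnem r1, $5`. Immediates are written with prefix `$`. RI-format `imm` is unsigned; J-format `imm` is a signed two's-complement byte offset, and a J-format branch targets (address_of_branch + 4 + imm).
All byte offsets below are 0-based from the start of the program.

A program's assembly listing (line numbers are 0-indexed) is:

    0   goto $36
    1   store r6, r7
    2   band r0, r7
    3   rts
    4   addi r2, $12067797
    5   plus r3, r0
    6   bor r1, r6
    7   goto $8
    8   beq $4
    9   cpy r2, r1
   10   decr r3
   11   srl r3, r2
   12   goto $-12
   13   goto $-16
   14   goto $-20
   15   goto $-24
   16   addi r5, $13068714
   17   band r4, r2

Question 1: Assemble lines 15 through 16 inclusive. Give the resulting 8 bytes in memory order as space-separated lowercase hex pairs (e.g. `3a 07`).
2f ff ff e8 45 c7 69 aa

L15: goto op=0x5:5|imm=-24:27 ⇒ 0x2fffffe8 ⇒ big 2f ff ff e8
L16: addi op=0x8:5|rd=5:3|imm=13068714:24 ⇒ 0x45c769aa ⇒ big 45 c7 69 aa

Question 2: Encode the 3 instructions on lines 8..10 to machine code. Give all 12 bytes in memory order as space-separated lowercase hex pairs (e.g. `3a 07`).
8. beq fields op=0x6:5|imm=4:27 → word 30000004h → 30 00 00 04
9. cpy fields op=0x11:5|rd=2:3|rs=1:3|pad=0:21 → word 8a200000h → 8a 20 00 00
10. decr fields op=0x14:5|rd=3:3|pad=0:24 → word a3000000h → a3 00 00 00

30 00 00 04 8a 20 00 00 a3 00 00 00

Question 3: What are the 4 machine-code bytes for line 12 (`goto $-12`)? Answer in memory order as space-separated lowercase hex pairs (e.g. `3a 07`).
12. goto fields op=0x5:5|imm=-12:27 → word 2ffffff4h → 2f ff ff f4

2f ff ff f4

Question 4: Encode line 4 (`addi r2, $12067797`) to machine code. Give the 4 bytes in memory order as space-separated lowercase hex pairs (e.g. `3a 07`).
42 b8 23 d5

line 4 (addi): pack op=0x8:5|rd=2:3|imm=12067797:24 = 0x42b823d5; big→ 42 b8 23 d5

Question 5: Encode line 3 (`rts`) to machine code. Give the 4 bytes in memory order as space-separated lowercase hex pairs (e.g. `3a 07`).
3. rts fields op=0x7:5|pad=0:27 → word 38000000h → 38 00 00 00

38 00 00 00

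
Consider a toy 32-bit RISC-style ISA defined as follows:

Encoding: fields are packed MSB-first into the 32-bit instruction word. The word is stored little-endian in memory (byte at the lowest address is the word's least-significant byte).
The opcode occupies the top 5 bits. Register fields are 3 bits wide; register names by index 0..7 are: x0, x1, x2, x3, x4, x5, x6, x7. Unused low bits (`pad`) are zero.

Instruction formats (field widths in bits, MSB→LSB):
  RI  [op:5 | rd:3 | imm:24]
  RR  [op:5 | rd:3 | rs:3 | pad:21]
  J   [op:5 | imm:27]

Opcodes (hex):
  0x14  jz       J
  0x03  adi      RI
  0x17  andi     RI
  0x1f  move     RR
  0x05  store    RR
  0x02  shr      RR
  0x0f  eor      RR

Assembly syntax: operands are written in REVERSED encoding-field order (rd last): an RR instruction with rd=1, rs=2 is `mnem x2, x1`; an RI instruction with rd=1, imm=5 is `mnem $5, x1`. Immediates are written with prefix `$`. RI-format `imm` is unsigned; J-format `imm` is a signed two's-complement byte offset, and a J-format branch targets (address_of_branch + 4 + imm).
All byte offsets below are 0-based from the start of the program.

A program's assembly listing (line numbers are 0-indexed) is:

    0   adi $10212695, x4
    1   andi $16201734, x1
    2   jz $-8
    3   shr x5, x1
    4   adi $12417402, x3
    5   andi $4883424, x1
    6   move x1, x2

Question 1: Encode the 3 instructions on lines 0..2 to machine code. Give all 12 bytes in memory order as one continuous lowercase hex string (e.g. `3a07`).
57d59b1c0638f7b9f8ffffa7

0. adi fields op=0x3:5|rd=4:3|imm=10212695:24 → word 1c9bd557h → 57 d5 9b 1c
1. andi fields op=0x17:5|rd=1:3|imm=16201734:24 → word b9f73806h → 06 38 f7 b9
2. jz fields op=0x14:5|imm=-8:27 → word a7fffff8h → f8 ff ff a7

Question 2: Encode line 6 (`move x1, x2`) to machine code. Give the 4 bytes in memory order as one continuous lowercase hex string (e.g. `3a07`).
line 6 (move): pack op=0x1f:5|rd=2:3|rs=1:3|pad=0:21 = 0xfa200000; little→ 00 00 20 fa

000020fa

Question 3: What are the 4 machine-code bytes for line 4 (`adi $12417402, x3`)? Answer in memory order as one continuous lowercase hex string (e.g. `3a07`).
7a79bd1b

L4: adi op=0x3:5|rd=3:3|imm=12417402:24 ⇒ 0x1bbd797a ⇒ little 7a 79 bd 1b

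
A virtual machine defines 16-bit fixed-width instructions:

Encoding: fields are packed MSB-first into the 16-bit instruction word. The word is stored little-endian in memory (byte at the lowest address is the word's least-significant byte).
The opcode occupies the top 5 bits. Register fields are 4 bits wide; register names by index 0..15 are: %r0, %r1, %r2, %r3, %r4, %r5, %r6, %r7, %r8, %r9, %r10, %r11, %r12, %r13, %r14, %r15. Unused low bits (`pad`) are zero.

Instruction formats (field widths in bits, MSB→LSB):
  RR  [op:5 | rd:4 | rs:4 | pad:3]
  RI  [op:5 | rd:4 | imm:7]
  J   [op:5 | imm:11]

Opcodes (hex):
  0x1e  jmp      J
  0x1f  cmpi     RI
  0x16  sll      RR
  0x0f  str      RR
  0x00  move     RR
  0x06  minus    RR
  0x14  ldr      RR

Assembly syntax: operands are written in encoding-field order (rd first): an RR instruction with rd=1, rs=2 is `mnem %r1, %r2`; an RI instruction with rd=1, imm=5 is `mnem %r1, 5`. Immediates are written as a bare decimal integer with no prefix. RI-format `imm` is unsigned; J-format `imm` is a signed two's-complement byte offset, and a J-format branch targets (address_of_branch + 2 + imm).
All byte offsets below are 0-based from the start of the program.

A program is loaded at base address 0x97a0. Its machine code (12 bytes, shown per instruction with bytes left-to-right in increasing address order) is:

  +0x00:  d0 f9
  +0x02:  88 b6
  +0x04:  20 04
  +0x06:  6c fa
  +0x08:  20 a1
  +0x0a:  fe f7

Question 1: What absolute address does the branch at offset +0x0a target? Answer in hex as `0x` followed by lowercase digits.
0x97aa

[0a] fe f7 → 0xf7fe
  op=0xf7fe>>11=0x1e ⇒ jmp (J)
  [10:0] imm=2046 (s11→-2) = -2
  target = base 0x97a0 + off 0x0a + 2 + imm -2 = 0x97aa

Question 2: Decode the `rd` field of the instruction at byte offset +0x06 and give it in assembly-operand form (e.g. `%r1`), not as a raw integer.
+0x06: 6c fa ⇒ word 0xfa6c (little)
  op=0xfa6c>>11=0x1f ⇒ cmpi (RI)
  rd: (w>>7)&0xf=0x4 → %r4
  imm: (w>>0)&0x7f=0x6c → 108

%r4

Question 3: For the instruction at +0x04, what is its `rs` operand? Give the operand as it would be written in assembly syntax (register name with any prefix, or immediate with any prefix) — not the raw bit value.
%r4

@+04  little-endian(20 04) = 0x0420
  top 5b → 0x0 → move [RR]
  rd@[10:7]=0x8 ⇒ %r8
  rs@[6:3]=0x4 ⇒ %r4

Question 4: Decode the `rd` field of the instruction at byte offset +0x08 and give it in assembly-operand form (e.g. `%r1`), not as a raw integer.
%r2

@+08  little-endian(20 a1) = 0xa120
  opcode bits[15:11]=0x14: ldr/RR
  rd: (w>>7)&0xf=0x2 → %r2
  rs: (w>>3)&0xf=0x4 → %r4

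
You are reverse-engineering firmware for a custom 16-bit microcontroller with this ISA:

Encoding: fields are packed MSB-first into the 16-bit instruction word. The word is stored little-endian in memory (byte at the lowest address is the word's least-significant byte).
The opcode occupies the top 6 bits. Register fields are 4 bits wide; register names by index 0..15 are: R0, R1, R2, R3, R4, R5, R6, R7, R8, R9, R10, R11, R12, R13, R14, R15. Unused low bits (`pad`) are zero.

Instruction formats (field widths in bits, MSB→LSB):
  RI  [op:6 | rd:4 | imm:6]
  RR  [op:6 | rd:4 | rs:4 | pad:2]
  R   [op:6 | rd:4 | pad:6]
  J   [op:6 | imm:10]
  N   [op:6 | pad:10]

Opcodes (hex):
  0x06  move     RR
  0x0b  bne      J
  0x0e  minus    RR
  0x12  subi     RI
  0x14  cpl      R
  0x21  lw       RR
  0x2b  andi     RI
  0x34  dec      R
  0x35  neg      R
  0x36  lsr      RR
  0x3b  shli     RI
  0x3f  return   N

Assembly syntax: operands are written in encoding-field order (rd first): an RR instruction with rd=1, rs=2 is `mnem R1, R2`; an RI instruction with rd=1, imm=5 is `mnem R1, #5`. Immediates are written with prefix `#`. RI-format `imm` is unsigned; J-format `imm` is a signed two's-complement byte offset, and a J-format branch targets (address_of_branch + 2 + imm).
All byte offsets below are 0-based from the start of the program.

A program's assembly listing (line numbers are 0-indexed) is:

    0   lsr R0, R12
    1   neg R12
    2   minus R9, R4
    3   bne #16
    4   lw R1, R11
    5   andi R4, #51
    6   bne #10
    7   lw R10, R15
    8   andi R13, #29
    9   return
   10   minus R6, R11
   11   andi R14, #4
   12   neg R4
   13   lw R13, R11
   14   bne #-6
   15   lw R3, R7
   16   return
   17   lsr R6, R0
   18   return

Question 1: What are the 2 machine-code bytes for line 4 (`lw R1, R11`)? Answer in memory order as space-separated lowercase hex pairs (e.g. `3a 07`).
6c 84

line 4 (lw): pack op=0x21:6|rd=1:4|rs=11:4|pad=0:2 = 0x846c; little→ 6c 84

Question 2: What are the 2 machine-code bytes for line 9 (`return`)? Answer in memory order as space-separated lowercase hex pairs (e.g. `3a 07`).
00 fc

9. return fields op=0x3f:6|pad=0:10 → word fc00h → 00 fc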